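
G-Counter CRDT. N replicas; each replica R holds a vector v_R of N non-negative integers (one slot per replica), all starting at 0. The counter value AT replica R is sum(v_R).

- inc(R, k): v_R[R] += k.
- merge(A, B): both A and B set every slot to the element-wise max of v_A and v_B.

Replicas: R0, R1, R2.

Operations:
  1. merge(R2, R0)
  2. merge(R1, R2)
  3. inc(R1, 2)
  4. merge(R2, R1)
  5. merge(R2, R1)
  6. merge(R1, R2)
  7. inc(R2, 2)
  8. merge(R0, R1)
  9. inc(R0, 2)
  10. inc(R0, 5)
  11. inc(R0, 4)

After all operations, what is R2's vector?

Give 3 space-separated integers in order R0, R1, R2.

Answer: 0 2 2

Derivation:
Op 1: merge R2<->R0 -> R2=(0,0,0) R0=(0,0,0)
Op 2: merge R1<->R2 -> R1=(0,0,0) R2=(0,0,0)
Op 3: inc R1 by 2 -> R1=(0,2,0) value=2
Op 4: merge R2<->R1 -> R2=(0,2,0) R1=(0,2,0)
Op 5: merge R2<->R1 -> R2=(0,2,0) R1=(0,2,0)
Op 6: merge R1<->R2 -> R1=(0,2,0) R2=(0,2,0)
Op 7: inc R2 by 2 -> R2=(0,2,2) value=4
Op 8: merge R0<->R1 -> R0=(0,2,0) R1=(0,2,0)
Op 9: inc R0 by 2 -> R0=(2,2,0) value=4
Op 10: inc R0 by 5 -> R0=(7,2,0) value=9
Op 11: inc R0 by 4 -> R0=(11,2,0) value=13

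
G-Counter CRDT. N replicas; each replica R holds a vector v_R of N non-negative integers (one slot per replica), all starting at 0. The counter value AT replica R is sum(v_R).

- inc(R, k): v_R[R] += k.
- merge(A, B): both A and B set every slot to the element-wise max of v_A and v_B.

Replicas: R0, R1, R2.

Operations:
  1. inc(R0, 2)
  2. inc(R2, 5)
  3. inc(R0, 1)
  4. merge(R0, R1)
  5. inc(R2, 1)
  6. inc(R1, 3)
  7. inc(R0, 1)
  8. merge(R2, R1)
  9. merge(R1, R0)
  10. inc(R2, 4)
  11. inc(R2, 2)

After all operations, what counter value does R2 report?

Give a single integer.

Answer: 18

Derivation:
Op 1: inc R0 by 2 -> R0=(2,0,0) value=2
Op 2: inc R2 by 5 -> R2=(0,0,5) value=5
Op 3: inc R0 by 1 -> R0=(3,0,0) value=3
Op 4: merge R0<->R1 -> R0=(3,0,0) R1=(3,0,0)
Op 5: inc R2 by 1 -> R2=(0,0,6) value=6
Op 6: inc R1 by 3 -> R1=(3,3,0) value=6
Op 7: inc R0 by 1 -> R0=(4,0,0) value=4
Op 8: merge R2<->R1 -> R2=(3,3,6) R1=(3,3,6)
Op 9: merge R1<->R0 -> R1=(4,3,6) R0=(4,3,6)
Op 10: inc R2 by 4 -> R2=(3,3,10) value=16
Op 11: inc R2 by 2 -> R2=(3,3,12) value=18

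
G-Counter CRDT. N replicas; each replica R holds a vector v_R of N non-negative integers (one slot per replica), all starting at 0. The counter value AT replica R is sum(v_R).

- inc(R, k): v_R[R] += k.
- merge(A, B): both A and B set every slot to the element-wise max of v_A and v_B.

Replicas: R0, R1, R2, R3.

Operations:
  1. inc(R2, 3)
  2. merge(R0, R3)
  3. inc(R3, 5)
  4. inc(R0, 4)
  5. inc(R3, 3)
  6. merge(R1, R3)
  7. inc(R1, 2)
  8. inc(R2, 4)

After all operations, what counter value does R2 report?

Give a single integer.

Op 1: inc R2 by 3 -> R2=(0,0,3,0) value=3
Op 2: merge R0<->R3 -> R0=(0,0,0,0) R3=(0,0,0,0)
Op 3: inc R3 by 5 -> R3=(0,0,0,5) value=5
Op 4: inc R0 by 4 -> R0=(4,0,0,0) value=4
Op 5: inc R3 by 3 -> R3=(0,0,0,8) value=8
Op 6: merge R1<->R3 -> R1=(0,0,0,8) R3=(0,0,0,8)
Op 7: inc R1 by 2 -> R1=(0,2,0,8) value=10
Op 8: inc R2 by 4 -> R2=(0,0,7,0) value=7

Answer: 7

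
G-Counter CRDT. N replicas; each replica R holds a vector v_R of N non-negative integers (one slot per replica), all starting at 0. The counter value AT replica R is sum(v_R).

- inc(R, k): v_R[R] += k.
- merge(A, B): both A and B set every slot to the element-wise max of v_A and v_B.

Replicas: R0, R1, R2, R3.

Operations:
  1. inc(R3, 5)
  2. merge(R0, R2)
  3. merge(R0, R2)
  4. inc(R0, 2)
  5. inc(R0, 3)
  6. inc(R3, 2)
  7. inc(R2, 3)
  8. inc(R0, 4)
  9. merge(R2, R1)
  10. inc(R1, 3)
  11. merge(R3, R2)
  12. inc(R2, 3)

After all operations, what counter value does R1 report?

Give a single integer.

Op 1: inc R3 by 5 -> R3=(0,0,0,5) value=5
Op 2: merge R0<->R2 -> R0=(0,0,0,0) R2=(0,0,0,0)
Op 3: merge R0<->R2 -> R0=(0,0,0,0) R2=(0,0,0,0)
Op 4: inc R0 by 2 -> R0=(2,0,0,0) value=2
Op 5: inc R0 by 3 -> R0=(5,0,0,0) value=5
Op 6: inc R3 by 2 -> R3=(0,0,0,7) value=7
Op 7: inc R2 by 3 -> R2=(0,0,3,0) value=3
Op 8: inc R0 by 4 -> R0=(9,0,0,0) value=9
Op 9: merge R2<->R1 -> R2=(0,0,3,0) R1=(0,0,3,0)
Op 10: inc R1 by 3 -> R1=(0,3,3,0) value=6
Op 11: merge R3<->R2 -> R3=(0,0,3,7) R2=(0,0,3,7)
Op 12: inc R2 by 3 -> R2=(0,0,6,7) value=13

Answer: 6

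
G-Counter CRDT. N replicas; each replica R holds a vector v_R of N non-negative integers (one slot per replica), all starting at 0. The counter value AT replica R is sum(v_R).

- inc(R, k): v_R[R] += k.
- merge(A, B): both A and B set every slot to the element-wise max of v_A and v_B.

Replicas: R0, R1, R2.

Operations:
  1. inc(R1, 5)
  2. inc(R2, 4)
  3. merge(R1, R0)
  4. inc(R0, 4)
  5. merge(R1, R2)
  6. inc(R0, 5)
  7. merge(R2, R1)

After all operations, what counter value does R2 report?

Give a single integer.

Answer: 9

Derivation:
Op 1: inc R1 by 5 -> R1=(0,5,0) value=5
Op 2: inc R2 by 4 -> R2=(0,0,4) value=4
Op 3: merge R1<->R0 -> R1=(0,5,0) R0=(0,5,0)
Op 4: inc R0 by 4 -> R0=(4,5,0) value=9
Op 5: merge R1<->R2 -> R1=(0,5,4) R2=(0,5,4)
Op 6: inc R0 by 5 -> R0=(9,5,0) value=14
Op 7: merge R2<->R1 -> R2=(0,5,4) R1=(0,5,4)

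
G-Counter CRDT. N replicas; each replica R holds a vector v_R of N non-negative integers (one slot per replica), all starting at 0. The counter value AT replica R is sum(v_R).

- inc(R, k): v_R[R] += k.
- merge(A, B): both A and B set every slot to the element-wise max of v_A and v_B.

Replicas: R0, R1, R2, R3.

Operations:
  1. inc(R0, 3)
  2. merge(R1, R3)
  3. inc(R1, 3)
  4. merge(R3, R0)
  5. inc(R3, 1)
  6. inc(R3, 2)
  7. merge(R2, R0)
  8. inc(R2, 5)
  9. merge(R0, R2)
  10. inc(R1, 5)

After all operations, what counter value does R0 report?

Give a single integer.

Answer: 8

Derivation:
Op 1: inc R0 by 3 -> R0=(3,0,0,0) value=3
Op 2: merge R1<->R3 -> R1=(0,0,0,0) R3=(0,0,0,0)
Op 3: inc R1 by 3 -> R1=(0,3,0,0) value=3
Op 4: merge R3<->R0 -> R3=(3,0,0,0) R0=(3,0,0,0)
Op 5: inc R3 by 1 -> R3=(3,0,0,1) value=4
Op 6: inc R3 by 2 -> R3=(3,0,0,3) value=6
Op 7: merge R2<->R0 -> R2=(3,0,0,0) R0=(3,0,0,0)
Op 8: inc R2 by 5 -> R2=(3,0,5,0) value=8
Op 9: merge R0<->R2 -> R0=(3,0,5,0) R2=(3,0,5,0)
Op 10: inc R1 by 5 -> R1=(0,8,0,0) value=8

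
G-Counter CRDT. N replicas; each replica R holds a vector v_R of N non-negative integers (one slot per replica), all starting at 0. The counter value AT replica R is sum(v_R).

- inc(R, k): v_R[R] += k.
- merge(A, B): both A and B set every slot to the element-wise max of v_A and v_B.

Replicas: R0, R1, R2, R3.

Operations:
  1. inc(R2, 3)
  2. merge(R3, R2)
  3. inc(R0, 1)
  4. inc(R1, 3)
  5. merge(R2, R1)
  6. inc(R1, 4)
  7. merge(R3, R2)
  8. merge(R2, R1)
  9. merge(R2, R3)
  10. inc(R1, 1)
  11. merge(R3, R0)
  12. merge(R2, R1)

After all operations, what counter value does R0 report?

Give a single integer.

Answer: 11

Derivation:
Op 1: inc R2 by 3 -> R2=(0,0,3,0) value=3
Op 2: merge R3<->R2 -> R3=(0,0,3,0) R2=(0,0,3,0)
Op 3: inc R0 by 1 -> R0=(1,0,0,0) value=1
Op 4: inc R1 by 3 -> R1=(0,3,0,0) value=3
Op 5: merge R2<->R1 -> R2=(0,3,3,0) R1=(0,3,3,0)
Op 6: inc R1 by 4 -> R1=(0,7,3,0) value=10
Op 7: merge R3<->R2 -> R3=(0,3,3,0) R2=(0,3,3,0)
Op 8: merge R2<->R1 -> R2=(0,7,3,0) R1=(0,7,3,0)
Op 9: merge R2<->R3 -> R2=(0,7,3,0) R3=(0,7,3,0)
Op 10: inc R1 by 1 -> R1=(0,8,3,0) value=11
Op 11: merge R3<->R0 -> R3=(1,7,3,0) R0=(1,7,3,0)
Op 12: merge R2<->R1 -> R2=(0,8,3,0) R1=(0,8,3,0)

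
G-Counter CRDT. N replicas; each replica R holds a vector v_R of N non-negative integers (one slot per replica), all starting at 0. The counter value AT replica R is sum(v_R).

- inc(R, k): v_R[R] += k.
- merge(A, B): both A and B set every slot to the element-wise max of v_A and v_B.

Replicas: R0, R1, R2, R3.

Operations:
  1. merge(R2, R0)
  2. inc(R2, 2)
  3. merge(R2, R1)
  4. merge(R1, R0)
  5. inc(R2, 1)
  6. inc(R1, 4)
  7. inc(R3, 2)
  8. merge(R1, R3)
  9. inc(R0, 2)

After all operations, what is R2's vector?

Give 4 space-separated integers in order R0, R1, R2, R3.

Op 1: merge R2<->R0 -> R2=(0,0,0,0) R0=(0,0,0,0)
Op 2: inc R2 by 2 -> R2=(0,0,2,0) value=2
Op 3: merge R2<->R1 -> R2=(0,0,2,0) R1=(0,0,2,0)
Op 4: merge R1<->R0 -> R1=(0,0,2,0) R0=(0,0,2,0)
Op 5: inc R2 by 1 -> R2=(0,0,3,0) value=3
Op 6: inc R1 by 4 -> R1=(0,4,2,0) value=6
Op 7: inc R3 by 2 -> R3=(0,0,0,2) value=2
Op 8: merge R1<->R3 -> R1=(0,4,2,2) R3=(0,4,2,2)
Op 9: inc R0 by 2 -> R0=(2,0,2,0) value=4

Answer: 0 0 3 0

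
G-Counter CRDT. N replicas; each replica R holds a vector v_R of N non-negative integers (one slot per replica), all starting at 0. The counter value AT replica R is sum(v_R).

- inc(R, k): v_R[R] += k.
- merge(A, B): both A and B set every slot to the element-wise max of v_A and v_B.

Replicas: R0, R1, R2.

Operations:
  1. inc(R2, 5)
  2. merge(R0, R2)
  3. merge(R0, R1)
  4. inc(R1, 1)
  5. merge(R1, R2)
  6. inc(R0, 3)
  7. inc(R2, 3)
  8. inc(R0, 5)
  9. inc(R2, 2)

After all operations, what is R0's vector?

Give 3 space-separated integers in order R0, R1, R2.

Answer: 8 0 5

Derivation:
Op 1: inc R2 by 5 -> R2=(0,0,5) value=5
Op 2: merge R0<->R2 -> R0=(0,0,5) R2=(0,0,5)
Op 3: merge R0<->R1 -> R0=(0,0,5) R1=(0,0,5)
Op 4: inc R1 by 1 -> R1=(0,1,5) value=6
Op 5: merge R1<->R2 -> R1=(0,1,5) R2=(0,1,5)
Op 6: inc R0 by 3 -> R0=(3,0,5) value=8
Op 7: inc R2 by 3 -> R2=(0,1,8) value=9
Op 8: inc R0 by 5 -> R0=(8,0,5) value=13
Op 9: inc R2 by 2 -> R2=(0,1,10) value=11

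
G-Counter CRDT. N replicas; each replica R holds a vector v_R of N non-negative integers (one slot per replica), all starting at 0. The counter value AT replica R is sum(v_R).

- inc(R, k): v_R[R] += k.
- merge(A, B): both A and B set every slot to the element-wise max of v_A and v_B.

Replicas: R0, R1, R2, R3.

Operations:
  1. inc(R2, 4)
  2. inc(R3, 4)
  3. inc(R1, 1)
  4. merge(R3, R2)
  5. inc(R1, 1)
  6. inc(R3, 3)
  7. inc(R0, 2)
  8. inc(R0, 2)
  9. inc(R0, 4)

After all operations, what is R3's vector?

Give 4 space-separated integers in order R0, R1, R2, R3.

Answer: 0 0 4 7

Derivation:
Op 1: inc R2 by 4 -> R2=(0,0,4,0) value=4
Op 2: inc R3 by 4 -> R3=(0,0,0,4) value=4
Op 3: inc R1 by 1 -> R1=(0,1,0,0) value=1
Op 4: merge R3<->R2 -> R3=(0,0,4,4) R2=(0,0,4,4)
Op 5: inc R1 by 1 -> R1=(0,2,0,0) value=2
Op 6: inc R3 by 3 -> R3=(0,0,4,7) value=11
Op 7: inc R0 by 2 -> R0=(2,0,0,0) value=2
Op 8: inc R0 by 2 -> R0=(4,0,0,0) value=4
Op 9: inc R0 by 4 -> R0=(8,0,0,0) value=8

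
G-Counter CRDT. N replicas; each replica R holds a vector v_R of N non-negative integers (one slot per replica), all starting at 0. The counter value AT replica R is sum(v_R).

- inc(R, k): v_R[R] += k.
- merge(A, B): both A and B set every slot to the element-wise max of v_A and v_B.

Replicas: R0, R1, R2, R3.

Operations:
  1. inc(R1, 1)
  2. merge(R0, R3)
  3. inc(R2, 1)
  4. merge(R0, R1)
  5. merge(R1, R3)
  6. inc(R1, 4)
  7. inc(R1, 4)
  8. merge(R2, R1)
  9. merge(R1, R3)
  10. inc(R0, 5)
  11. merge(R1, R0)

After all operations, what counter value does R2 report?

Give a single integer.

Op 1: inc R1 by 1 -> R1=(0,1,0,0) value=1
Op 2: merge R0<->R3 -> R0=(0,0,0,0) R3=(0,0,0,0)
Op 3: inc R2 by 1 -> R2=(0,0,1,0) value=1
Op 4: merge R0<->R1 -> R0=(0,1,0,0) R1=(0,1,0,0)
Op 5: merge R1<->R3 -> R1=(0,1,0,0) R3=(0,1,0,0)
Op 6: inc R1 by 4 -> R1=(0,5,0,0) value=5
Op 7: inc R1 by 4 -> R1=(0,9,0,0) value=9
Op 8: merge R2<->R1 -> R2=(0,9,1,0) R1=(0,9,1,0)
Op 9: merge R1<->R3 -> R1=(0,9,1,0) R3=(0,9,1,0)
Op 10: inc R0 by 5 -> R0=(5,1,0,0) value=6
Op 11: merge R1<->R0 -> R1=(5,9,1,0) R0=(5,9,1,0)

Answer: 10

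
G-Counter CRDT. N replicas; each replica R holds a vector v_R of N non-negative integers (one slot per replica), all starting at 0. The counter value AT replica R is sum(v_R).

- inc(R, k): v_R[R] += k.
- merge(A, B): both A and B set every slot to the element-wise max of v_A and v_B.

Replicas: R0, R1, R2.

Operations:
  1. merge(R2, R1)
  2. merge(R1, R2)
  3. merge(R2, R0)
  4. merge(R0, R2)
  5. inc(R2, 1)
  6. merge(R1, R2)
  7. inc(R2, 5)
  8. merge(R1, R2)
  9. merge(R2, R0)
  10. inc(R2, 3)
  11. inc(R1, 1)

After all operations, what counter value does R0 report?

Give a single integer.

Op 1: merge R2<->R1 -> R2=(0,0,0) R1=(0,0,0)
Op 2: merge R1<->R2 -> R1=(0,0,0) R2=(0,0,0)
Op 3: merge R2<->R0 -> R2=(0,0,0) R0=(0,0,0)
Op 4: merge R0<->R2 -> R0=(0,0,0) R2=(0,0,0)
Op 5: inc R2 by 1 -> R2=(0,0,1) value=1
Op 6: merge R1<->R2 -> R1=(0,0,1) R2=(0,0,1)
Op 7: inc R2 by 5 -> R2=(0,0,6) value=6
Op 8: merge R1<->R2 -> R1=(0,0,6) R2=(0,0,6)
Op 9: merge R2<->R0 -> R2=(0,0,6) R0=(0,0,6)
Op 10: inc R2 by 3 -> R2=(0,0,9) value=9
Op 11: inc R1 by 1 -> R1=(0,1,6) value=7

Answer: 6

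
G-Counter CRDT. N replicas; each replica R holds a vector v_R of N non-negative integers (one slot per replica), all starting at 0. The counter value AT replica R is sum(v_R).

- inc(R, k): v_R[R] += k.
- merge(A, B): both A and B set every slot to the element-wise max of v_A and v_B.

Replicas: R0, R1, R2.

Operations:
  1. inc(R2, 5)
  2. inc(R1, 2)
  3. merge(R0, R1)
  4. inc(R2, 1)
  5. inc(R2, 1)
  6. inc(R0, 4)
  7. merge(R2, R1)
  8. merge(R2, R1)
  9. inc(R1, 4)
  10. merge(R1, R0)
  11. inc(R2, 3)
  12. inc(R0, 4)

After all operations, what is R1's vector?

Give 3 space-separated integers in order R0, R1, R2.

Op 1: inc R2 by 5 -> R2=(0,0,5) value=5
Op 2: inc R1 by 2 -> R1=(0,2,0) value=2
Op 3: merge R0<->R1 -> R0=(0,2,0) R1=(0,2,0)
Op 4: inc R2 by 1 -> R2=(0,0,6) value=6
Op 5: inc R2 by 1 -> R2=(0,0,7) value=7
Op 6: inc R0 by 4 -> R0=(4,2,0) value=6
Op 7: merge R2<->R1 -> R2=(0,2,7) R1=(0,2,7)
Op 8: merge R2<->R1 -> R2=(0,2,7) R1=(0,2,7)
Op 9: inc R1 by 4 -> R1=(0,6,7) value=13
Op 10: merge R1<->R0 -> R1=(4,6,7) R0=(4,6,7)
Op 11: inc R2 by 3 -> R2=(0,2,10) value=12
Op 12: inc R0 by 4 -> R0=(8,6,7) value=21

Answer: 4 6 7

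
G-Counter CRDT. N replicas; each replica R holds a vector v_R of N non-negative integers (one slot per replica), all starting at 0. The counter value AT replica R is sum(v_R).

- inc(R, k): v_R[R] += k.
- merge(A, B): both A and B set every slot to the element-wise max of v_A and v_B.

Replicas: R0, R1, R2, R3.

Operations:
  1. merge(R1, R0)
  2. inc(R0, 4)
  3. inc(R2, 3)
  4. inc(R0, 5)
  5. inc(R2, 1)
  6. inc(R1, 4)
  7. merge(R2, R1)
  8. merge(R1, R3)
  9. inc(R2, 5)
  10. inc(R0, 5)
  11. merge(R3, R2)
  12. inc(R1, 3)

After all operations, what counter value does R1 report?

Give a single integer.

Op 1: merge R1<->R0 -> R1=(0,0,0,0) R0=(0,0,0,0)
Op 2: inc R0 by 4 -> R0=(4,0,0,0) value=4
Op 3: inc R2 by 3 -> R2=(0,0,3,0) value=3
Op 4: inc R0 by 5 -> R0=(9,0,0,0) value=9
Op 5: inc R2 by 1 -> R2=(0,0,4,0) value=4
Op 6: inc R1 by 4 -> R1=(0,4,0,0) value=4
Op 7: merge R2<->R1 -> R2=(0,4,4,0) R1=(0,4,4,0)
Op 8: merge R1<->R3 -> R1=(0,4,4,0) R3=(0,4,4,0)
Op 9: inc R2 by 5 -> R2=(0,4,9,0) value=13
Op 10: inc R0 by 5 -> R0=(14,0,0,0) value=14
Op 11: merge R3<->R2 -> R3=(0,4,9,0) R2=(0,4,9,0)
Op 12: inc R1 by 3 -> R1=(0,7,4,0) value=11

Answer: 11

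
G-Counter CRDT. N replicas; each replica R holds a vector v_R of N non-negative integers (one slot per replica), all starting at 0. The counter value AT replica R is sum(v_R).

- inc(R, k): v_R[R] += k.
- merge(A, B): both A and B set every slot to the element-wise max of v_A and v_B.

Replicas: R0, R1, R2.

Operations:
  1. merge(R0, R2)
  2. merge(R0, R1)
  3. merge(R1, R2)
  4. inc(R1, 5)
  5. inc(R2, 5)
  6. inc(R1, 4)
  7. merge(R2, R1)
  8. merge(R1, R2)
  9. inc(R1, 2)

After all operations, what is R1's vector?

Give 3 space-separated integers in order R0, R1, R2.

Answer: 0 11 5

Derivation:
Op 1: merge R0<->R2 -> R0=(0,0,0) R2=(0,0,0)
Op 2: merge R0<->R1 -> R0=(0,0,0) R1=(0,0,0)
Op 3: merge R1<->R2 -> R1=(0,0,0) R2=(0,0,0)
Op 4: inc R1 by 5 -> R1=(0,5,0) value=5
Op 5: inc R2 by 5 -> R2=(0,0,5) value=5
Op 6: inc R1 by 4 -> R1=(0,9,0) value=9
Op 7: merge R2<->R1 -> R2=(0,9,5) R1=(0,9,5)
Op 8: merge R1<->R2 -> R1=(0,9,5) R2=(0,9,5)
Op 9: inc R1 by 2 -> R1=(0,11,5) value=16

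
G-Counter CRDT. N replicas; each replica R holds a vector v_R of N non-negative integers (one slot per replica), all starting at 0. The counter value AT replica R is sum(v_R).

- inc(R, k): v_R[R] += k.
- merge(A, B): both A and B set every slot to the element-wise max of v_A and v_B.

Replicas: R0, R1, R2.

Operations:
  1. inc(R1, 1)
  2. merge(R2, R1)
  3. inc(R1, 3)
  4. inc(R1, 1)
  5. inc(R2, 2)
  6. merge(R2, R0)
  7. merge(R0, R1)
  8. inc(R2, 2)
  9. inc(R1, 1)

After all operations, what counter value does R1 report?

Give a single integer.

Answer: 8

Derivation:
Op 1: inc R1 by 1 -> R1=(0,1,0) value=1
Op 2: merge R2<->R1 -> R2=(0,1,0) R1=(0,1,0)
Op 3: inc R1 by 3 -> R1=(0,4,0) value=4
Op 4: inc R1 by 1 -> R1=(0,5,0) value=5
Op 5: inc R2 by 2 -> R2=(0,1,2) value=3
Op 6: merge R2<->R0 -> R2=(0,1,2) R0=(0,1,2)
Op 7: merge R0<->R1 -> R0=(0,5,2) R1=(0,5,2)
Op 8: inc R2 by 2 -> R2=(0,1,4) value=5
Op 9: inc R1 by 1 -> R1=(0,6,2) value=8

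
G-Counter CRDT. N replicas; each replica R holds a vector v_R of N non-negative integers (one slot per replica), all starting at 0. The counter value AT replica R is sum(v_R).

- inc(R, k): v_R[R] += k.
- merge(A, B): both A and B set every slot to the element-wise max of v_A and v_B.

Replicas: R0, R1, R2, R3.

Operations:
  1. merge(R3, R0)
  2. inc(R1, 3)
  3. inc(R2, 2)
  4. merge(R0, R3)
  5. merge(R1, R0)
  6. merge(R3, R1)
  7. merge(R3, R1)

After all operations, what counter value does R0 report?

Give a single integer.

Op 1: merge R3<->R0 -> R3=(0,0,0,0) R0=(0,0,0,0)
Op 2: inc R1 by 3 -> R1=(0,3,0,0) value=3
Op 3: inc R2 by 2 -> R2=(0,0,2,0) value=2
Op 4: merge R0<->R3 -> R0=(0,0,0,0) R3=(0,0,0,0)
Op 5: merge R1<->R0 -> R1=(0,3,0,0) R0=(0,3,0,0)
Op 6: merge R3<->R1 -> R3=(0,3,0,0) R1=(0,3,0,0)
Op 7: merge R3<->R1 -> R3=(0,3,0,0) R1=(0,3,0,0)

Answer: 3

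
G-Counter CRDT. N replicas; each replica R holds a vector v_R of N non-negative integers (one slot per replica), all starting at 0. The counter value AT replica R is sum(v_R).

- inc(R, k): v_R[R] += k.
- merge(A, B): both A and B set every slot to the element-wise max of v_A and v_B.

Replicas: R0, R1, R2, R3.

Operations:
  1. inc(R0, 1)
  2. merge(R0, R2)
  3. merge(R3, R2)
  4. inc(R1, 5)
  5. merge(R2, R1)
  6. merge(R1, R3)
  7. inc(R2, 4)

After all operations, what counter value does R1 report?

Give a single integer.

Answer: 6

Derivation:
Op 1: inc R0 by 1 -> R0=(1,0,0,0) value=1
Op 2: merge R0<->R2 -> R0=(1,0,0,0) R2=(1,0,0,0)
Op 3: merge R3<->R2 -> R3=(1,0,0,0) R2=(1,0,0,0)
Op 4: inc R1 by 5 -> R1=(0,5,0,0) value=5
Op 5: merge R2<->R1 -> R2=(1,5,0,0) R1=(1,5,0,0)
Op 6: merge R1<->R3 -> R1=(1,5,0,0) R3=(1,5,0,0)
Op 7: inc R2 by 4 -> R2=(1,5,4,0) value=10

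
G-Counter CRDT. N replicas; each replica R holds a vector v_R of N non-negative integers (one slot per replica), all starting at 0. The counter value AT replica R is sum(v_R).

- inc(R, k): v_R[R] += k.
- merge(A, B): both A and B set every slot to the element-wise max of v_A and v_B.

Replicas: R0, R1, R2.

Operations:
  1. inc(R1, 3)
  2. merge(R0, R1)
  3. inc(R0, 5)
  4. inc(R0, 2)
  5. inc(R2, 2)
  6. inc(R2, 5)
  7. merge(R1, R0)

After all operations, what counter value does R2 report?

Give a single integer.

Op 1: inc R1 by 3 -> R1=(0,3,0) value=3
Op 2: merge R0<->R1 -> R0=(0,3,0) R1=(0,3,0)
Op 3: inc R0 by 5 -> R0=(5,3,0) value=8
Op 4: inc R0 by 2 -> R0=(7,3,0) value=10
Op 5: inc R2 by 2 -> R2=(0,0,2) value=2
Op 6: inc R2 by 5 -> R2=(0,0,7) value=7
Op 7: merge R1<->R0 -> R1=(7,3,0) R0=(7,3,0)

Answer: 7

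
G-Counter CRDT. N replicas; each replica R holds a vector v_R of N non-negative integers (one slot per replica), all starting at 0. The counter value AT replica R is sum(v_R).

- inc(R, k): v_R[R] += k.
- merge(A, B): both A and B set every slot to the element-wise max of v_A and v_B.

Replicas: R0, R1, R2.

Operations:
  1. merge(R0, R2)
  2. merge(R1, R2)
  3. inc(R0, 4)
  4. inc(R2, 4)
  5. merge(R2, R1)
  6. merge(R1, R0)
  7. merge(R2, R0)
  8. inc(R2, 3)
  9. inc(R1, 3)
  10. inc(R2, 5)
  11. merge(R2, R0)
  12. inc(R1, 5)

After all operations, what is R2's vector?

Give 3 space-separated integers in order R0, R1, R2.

Answer: 4 0 12

Derivation:
Op 1: merge R0<->R2 -> R0=(0,0,0) R2=(0,0,0)
Op 2: merge R1<->R2 -> R1=(0,0,0) R2=(0,0,0)
Op 3: inc R0 by 4 -> R0=(4,0,0) value=4
Op 4: inc R2 by 4 -> R2=(0,0,4) value=4
Op 5: merge R2<->R1 -> R2=(0,0,4) R1=(0,0,4)
Op 6: merge R1<->R0 -> R1=(4,0,4) R0=(4,0,4)
Op 7: merge R2<->R0 -> R2=(4,0,4) R0=(4,0,4)
Op 8: inc R2 by 3 -> R2=(4,0,7) value=11
Op 9: inc R1 by 3 -> R1=(4,3,4) value=11
Op 10: inc R2 by 5 -> R2=(4,0,12) value=16
Op 11: merge R2<->R0 -> R2=(4,0,12) R0=(4,0,12)
Op 12: inc R1 by 5 -> R1=(4,8,4) value=16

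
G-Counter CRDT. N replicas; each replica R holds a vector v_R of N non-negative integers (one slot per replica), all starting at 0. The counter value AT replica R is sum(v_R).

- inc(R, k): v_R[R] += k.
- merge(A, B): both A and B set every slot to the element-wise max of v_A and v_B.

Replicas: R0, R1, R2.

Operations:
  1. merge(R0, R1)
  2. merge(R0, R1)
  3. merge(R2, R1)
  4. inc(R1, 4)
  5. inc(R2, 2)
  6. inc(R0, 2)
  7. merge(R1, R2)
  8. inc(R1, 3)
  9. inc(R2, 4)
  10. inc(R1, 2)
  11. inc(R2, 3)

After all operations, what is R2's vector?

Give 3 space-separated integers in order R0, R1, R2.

Op 1: merge R0<->R1 -> R0=(0,0,0) R1=(0,0,0)
Op 2: merge R0<->R1 -> R0=(0,0,0) R1=(0,0,0)
Op 3: merge R2<->R1 -> R2=(0,0,0) R1=(0,0,0)
Op 4: inc R1 by 4 -> R1=(0,4,0) value=4
Op 5: inc R2 by 2 -> R2=(0,0,2) value=2
Op 6: inc R0 by 2 -> R0=(2,0,0) value=2
Op 7: merge R1<->R2 -> R1=(0,4,2) R2=(0,4,2)
Op 8: inc R1 by 3 -> R1=(0,7,2) value=9
Op 9: inc R2 by 4 -> R2=(0,4,6) value=10
Op 10: inc R1 by 2 -> R1=(0,9,2) value=11
Op 11: inc R2 by 3 -> R2=(0,4,9) value=13

Answer: 0 4 9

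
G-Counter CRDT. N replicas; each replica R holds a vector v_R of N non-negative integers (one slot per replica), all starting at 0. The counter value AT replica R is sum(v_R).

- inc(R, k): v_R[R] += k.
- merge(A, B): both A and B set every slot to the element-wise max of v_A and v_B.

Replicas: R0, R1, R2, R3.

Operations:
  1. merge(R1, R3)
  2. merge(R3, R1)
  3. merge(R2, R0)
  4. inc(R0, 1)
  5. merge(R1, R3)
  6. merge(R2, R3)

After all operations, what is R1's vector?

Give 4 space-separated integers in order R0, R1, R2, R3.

Op 1: merge R1<->R3 -> R1=(0,0,0,0) R3=(0,0,0,0)
Op 2: merge R3<->R1 -> R3=(0,0,0,0) R1=(0,0,0,0)
Op 3: merge R2<->R0 -> R2=(0,0,0,0) R0=(0,0,0,0)
Op 4: inc R0 by 1 -> R0=(1,0,0,0) value=1
Op 5: merge R1<->R3 -> R1=(0,0,0,0) R3=(0,0,0,0)
Op 6: merge R2<->R3 -> R2=(0,0,0,0) R3=(0,0,0,0)

Answer: 0 0 0 0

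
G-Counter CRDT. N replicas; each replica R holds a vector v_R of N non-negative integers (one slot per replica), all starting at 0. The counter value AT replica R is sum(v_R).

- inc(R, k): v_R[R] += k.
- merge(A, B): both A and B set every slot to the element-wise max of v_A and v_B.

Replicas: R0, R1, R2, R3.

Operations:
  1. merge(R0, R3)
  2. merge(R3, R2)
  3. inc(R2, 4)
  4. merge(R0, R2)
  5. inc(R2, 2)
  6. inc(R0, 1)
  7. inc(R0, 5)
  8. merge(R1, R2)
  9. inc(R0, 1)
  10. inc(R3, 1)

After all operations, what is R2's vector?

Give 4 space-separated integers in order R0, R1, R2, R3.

Answer: 0 0 6 0

Derivation:
Op 1: merge R0<->R3 -> R0=(0,0,0,0) R3=(0,0,0,0)
Op 2: merge R3<->R2 -> R3=(0,0,0,0) R2=(0,0,0,0)
Op 3: inc R2 by 4 -> R2=(0,0,4,0) value=4
Op 4: merge R0<->R2 -> R0=(0,0,4,0) R2=(0,0,4,0)
Op 5: inc R2 by 2 -> R2=(0,0,6,0) value=6
Op 6: inc R0 by 1 -> R0=(1,0,4,0) value=5
Op 7: inc R0 by 5 -> R0=(6,0,4,0) value=10
Op 8: merge R1<->R2 -> R1=(0,0,6,0) R2=(0,0,6,0)
Op 9: inc R0 by 1 -> R0=(7,0,4,0) value=11
Op 10: inc R3 by 1 -> R3=(0,0,0,1) value=1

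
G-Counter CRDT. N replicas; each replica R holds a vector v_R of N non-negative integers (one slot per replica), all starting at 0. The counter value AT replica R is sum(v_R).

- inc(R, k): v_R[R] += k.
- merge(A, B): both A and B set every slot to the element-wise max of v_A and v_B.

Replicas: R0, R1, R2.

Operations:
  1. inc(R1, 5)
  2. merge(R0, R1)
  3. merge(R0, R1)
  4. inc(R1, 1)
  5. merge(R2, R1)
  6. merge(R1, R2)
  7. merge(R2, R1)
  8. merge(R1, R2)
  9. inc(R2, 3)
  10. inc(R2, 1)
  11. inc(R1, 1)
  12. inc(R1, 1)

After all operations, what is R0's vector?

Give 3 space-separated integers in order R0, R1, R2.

Answer: 0 5 0

Derivation:
Op 1: inc R1 by 5 -> R1=(0,5,0) value=5
Op 2: merge R0<->R1 -> R0=(0,5,0) R1=(0,5,0)
Op 3: merge R0<->R1 -> R0=(0,5,0) R1=(0,5,0)
Op 4: inc R1 by 1 -> R1=(0,6,0) value=6
Op 5: merge R2<->R1 -> R2=(0,6,0) R1=(0,6,0)
Op 6: merge R1<->R2 -> R1=(0,6,0) R2=(0,6,0)
Op 7: merge R2<->R1 -> R2=(0,6,0) R1=(0,6,0)
Op 8: merge R1<->R2 -> R1=(0,6,0) R2=(0,6,0)
Op 9: inc R2 by 3 -> R2=(0,6,3) value=9
Op 10: inc R2 by 1 -> R2=(0,6,4) value=10
Op 11: inc R1 by 1 -> R1=(0,7,0) value=7
Op 12: inc R1 by 1 -> R1=(0,8,0) value=8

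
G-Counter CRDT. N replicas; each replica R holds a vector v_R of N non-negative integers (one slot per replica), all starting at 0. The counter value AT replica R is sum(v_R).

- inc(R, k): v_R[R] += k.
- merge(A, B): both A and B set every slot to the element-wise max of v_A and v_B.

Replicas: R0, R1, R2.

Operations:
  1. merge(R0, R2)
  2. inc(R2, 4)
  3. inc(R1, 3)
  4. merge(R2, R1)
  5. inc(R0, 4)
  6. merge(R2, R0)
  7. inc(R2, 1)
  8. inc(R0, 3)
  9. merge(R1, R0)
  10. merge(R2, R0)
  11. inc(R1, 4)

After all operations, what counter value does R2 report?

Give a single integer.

Op 1: merge R0<->R2 -> R0=(0,0,0) R2=(0,0,0)
Op 2: inc R2 by 4 -> R2=(0,0,4) value=4
Op 3: inc R1 by 3 -> R1=(0,3,0) value=3
Op 4: merge R2<->R1 -> R2=(0,3,4) R1=(0,3,4)
Op 5: inc R0 by 4 -> R0=(4,0,0) value=4
Op 6: merge R2<->R0 -> R2=(4,3,4) R0=(4,3,4)
Op 7: inc R2 by 1 -> R2=(4,3,5) value=12
Op 8: inc R0 by 3 -> R0=(7,3,4) value=14
Op 9: merge R1<->R0 -> R1=(7,3,4) R0=(7,3,4)
Op 10: merge R2<->R0 -> R2=(7,3,5) R0=(7,3,5)
Op 11: inc R1 by 4 -> R1=(7,7,4) value=18

Answer: 15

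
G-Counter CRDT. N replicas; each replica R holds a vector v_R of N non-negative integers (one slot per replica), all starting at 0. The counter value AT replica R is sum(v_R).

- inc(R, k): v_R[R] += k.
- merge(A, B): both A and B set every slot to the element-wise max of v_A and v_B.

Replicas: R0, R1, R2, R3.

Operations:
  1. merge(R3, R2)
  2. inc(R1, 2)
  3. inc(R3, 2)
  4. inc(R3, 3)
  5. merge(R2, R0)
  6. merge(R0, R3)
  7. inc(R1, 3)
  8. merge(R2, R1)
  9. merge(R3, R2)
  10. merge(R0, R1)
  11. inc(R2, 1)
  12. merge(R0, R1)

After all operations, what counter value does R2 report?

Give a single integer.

Answer: 11

Derivation:
Op 1: merge R3<->R2 -> R3=(0,0,0,0) R2=(0,0,0,0)
Op 2: inc R1 by 2 -> R1=(0,2,0,0) value=2
Op 3: inc R3 by 2 -> R3=(0,0,0,2) value=2
Op 4: inc R3 by 3 -> R3=(0,0,0,5) value=5
Op 5: merge R2<->R0 -> R2=(0,0,0,0) R0=(0,0,0,0)
Op 6: merge R0<->R3 -> R0=(0,0,0,5) R3=(0,0,0,5)
Op 7: inc R1 by 3 -> R1=(0,5,0,0) value=5
Op 8: merge R2<->R1 -> R2=(0,5,0,0) R1=(0,5,0,0)
Op 9: merge R3<->R2 -> R3=(0,5,0,5) R2=(0,5,0,5)
Op 10: merge R0<->R1 -> R0=(0,5,0,5) R1=(0,5,0,5)
Op 11: inc R2 by 1 -> R2=(0,5,1,5) value=11
Op 12: merge R0<->R1 -> R0=(0,5,0,5) R1=(0,5,0,5)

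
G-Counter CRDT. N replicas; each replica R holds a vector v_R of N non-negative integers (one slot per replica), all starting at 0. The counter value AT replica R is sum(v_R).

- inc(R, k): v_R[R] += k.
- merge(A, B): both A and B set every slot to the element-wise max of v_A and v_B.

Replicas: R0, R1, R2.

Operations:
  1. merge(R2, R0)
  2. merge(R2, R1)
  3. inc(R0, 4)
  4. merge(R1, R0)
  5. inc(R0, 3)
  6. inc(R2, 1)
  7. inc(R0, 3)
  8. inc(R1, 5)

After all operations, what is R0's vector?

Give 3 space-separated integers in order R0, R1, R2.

Op 1: merge R2<->R0 -> R2=(0,0,0) R0=(0,0,0)
Op 2: merge R2<->R1 -> R2=(0,0,0) R1=(0,0,0)
Op 3: inc R0 by 4 -> R0=(4,0,0) value=4
Op 4: merge R1<->R0 -> R1=(4,0,0) R0=(4,0,0)
Op 5: inc R0 by 3 -> R0=(7,0,0) value=7
Op 6: inc R2 by 1 -> R2=(0,0,1) value=1
Op 7: inc R0 by 3 -> R0=(10,0,0) value=10
Op 8: inc R1 by 5 -> R1=(4,5,0) value=9

Answer: 10 0 0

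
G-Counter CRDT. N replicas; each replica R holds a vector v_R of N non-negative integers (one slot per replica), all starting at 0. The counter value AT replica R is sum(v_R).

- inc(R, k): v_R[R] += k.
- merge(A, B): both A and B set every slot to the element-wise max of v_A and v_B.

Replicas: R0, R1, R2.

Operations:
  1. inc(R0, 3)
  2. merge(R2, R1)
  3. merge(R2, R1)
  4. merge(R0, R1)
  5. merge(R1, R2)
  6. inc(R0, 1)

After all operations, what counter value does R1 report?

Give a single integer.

Op 1: inc R0 by 3 -> R0=(3,0,0) value=3
Op 2: merge R2<->R1 -> R2=(0,0,0) R1=(0,0,0)
Op 3: merge R2<->R1 -> R2=(0,0,0) R1=(0,0,0)
Op 4: merge R0<->R1 -> R0=(3,0,0) R1=(3,0,0)
Op 5: merge R1<->R2 -> R1=(3,0,0) R2=(3,0,0)
Op 6: inc R0 by 1 -> R0=(4,0,0) value=4

Answer: 3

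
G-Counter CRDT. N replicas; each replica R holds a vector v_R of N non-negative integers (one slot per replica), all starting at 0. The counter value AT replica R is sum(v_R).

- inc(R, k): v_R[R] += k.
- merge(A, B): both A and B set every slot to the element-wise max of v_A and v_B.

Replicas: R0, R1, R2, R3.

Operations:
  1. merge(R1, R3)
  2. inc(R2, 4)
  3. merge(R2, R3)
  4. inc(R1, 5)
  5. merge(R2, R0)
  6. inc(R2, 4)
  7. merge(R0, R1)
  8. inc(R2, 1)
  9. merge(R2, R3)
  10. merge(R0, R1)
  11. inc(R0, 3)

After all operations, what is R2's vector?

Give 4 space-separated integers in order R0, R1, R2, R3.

Op 1: merge R1<->R3 -> R1=(0,0,0,0) R3=(0,0,0,0)
Op 2: inc R2 by 4 -> R2=(0,0,4,0) value=4
Op 3: merge R2<->R3 -> R2=(0,0,4,0) R3=(0,0,4,0)
Op 4: inc R1 by 5 -> R1=(0,5,0,0) value=5
Op 5: merge R2<->R0 -> R2=(0,0,4,0) R0=(0,0,4,0)
Op 6: inc R2 by 4 -> R2=(0,0,8,0) value=8
Op 7: merge R0<->R1 -> R0=(0,5,4,0) R1=(0,5,4,0)
Op 8: inc R2 by 1 -> R2=(0,0,9,0) value=9
Op 9: merge R2<->R3 -> R2=(0,0,9,0) R3=(0,0,9,0)
Op 10: merge R0<->R1 -> R0=(0,5,4,0) R1=(0,5,4,0)
Op 11: inc R0 by 3 -> R0=(3,5,4,0) value=12

Answer: 0 0 9 0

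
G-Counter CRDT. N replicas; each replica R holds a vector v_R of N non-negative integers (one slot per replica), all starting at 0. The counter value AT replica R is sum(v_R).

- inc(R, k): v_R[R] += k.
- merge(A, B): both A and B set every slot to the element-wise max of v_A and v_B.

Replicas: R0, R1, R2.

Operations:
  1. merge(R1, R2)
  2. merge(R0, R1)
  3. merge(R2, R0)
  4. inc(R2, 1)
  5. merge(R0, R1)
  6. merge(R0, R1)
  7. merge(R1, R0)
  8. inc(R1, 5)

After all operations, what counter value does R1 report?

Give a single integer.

Answer: 5

Derivation:
Op 1: merge R1<->R2 -> R1=(0,0,0) R2=(0,0,0)
Op 2: merge R0<->R1 -> R0=(0,0,0) R1=(0,0,0)
Op 3: merge R2<->R0 -> R2=(0,0,0) R0=(0,0,0)
Op 4: inc R2 by 1 -> R2=(0,0,1) value=1
Op 5: merge R0<->R1 -> R0=(0,0,0) R1=(0,0,0)
Op 6: merge R0<->R1 -> R0=(0,0,0) R1=(0,0,0)
Op 7: merge R1<->R0 -> R1=(0,0,0) R0=(0,0,0)
Op 8: inc R1 by 5 -> R1=(0,5,0) value=5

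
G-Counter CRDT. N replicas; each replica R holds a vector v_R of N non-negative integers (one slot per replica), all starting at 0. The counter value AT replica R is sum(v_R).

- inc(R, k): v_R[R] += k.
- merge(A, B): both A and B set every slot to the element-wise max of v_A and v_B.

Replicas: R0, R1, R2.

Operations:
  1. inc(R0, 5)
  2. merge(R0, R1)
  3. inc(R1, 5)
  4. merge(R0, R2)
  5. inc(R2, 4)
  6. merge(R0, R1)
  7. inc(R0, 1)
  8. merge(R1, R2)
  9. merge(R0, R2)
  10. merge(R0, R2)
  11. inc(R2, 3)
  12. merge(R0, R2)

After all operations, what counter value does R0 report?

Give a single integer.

Op 1: inc R0 by 5 -> R0=(5,0,0) value=5
Op 2: merge R0<->R1 -> R0=(5,0,0) R1=(5,0,0)
Op 3: inc R1 by 5 -> R1=(5,5,0) value=10
Op 4: merge R0<->R2 -> R0=(5,0,0) R2=(5,0,0)
Op 5: inc R2 by 4 -> R2=(5,0,4) value=9
Op 6: merge R0<->R1 -> R0=(5,5,0) R1=(5,5,0)
Op 7: inc R0 by 1 -> R0=(6,5,0) value=11
Op 8: merge R1<->R2 -> R1=(5,5,4) R2=(5,5,4)
Op 9: merge R0<->R2 -> R0=(6,5,4) R2=(6,5,4)
Op 10: merge R0<->R2 -> R0=(6,5,4) R2=(6,5,4)
Op 11: inc R2 by 3 -> R2=(6,5,7) value=18
Op 12: merge R0<->R2 -> R0=(6,5,7) R2=(6,5,7)

Answer: 18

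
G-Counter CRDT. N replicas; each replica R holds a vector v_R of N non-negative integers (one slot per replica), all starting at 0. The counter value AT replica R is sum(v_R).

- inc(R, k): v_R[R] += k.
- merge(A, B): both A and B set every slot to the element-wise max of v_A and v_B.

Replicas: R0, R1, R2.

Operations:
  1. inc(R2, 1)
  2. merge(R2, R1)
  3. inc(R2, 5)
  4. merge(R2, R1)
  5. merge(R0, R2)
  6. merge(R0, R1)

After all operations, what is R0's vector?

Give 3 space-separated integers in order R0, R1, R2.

Answer: 0 0 6

Derivation:
Op 1: inc R2 by 1 -> R2=(0,0,1) value=1
Op 2: merge R2<->R1 -> R2=(0,0,1) R1=(0,0,1)
Op 3: inc R2 by 5 -> R2=(0,0,6) value=6
Op 4: merge R2<->R1 -> R2=(0,0,6) R1=(0,0,6)
Op 5: merge R0<->R2 -> R0=(0,0,6) R2=(0,0,6)
Op 6: merge R0<->R1 -> R0=(0,0,6) R1=(0,0,6)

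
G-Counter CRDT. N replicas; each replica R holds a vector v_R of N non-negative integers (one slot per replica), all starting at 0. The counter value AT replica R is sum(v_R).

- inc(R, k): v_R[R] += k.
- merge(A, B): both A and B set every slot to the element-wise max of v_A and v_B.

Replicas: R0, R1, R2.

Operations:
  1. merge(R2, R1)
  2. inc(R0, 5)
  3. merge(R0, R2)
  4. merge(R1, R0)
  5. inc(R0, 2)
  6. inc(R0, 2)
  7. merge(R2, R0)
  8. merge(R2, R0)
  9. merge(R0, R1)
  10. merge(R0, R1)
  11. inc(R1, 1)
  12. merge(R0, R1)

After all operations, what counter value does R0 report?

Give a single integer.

Op 1: merge R2<->R1 -> R2=(0,0,0) R1=(0,0,0)
Op 2: inc R0 by 5 -> R0=(5,0,0) value=5
Op 3: merge R0<->R2 -> R0=(5,0,0) R2=(5,0,0)
Op 4: merge R1<->R0 -> R1=(5,0,0) R0=(5,0,0)
Op 5: inc R0 by 2 -> R0=(7,0,0) value=7
Op 6: inc R0 by 2 -> R0=(9,0,0) value=9
Op 7: merge R2<->R0 -> R2=(9,0,0) R0=(9,0,0)
Op 8: merge R2<->R0 -> R2=(9,0,0) R0=(9,0,0)
Op 9: merge R0<->R1 -> R0=(9,0,0) R1=(9,0,0)
Op 10: merge R0<->R1 -> R0=(9,0,0) R1=(9,0,0)
Op 11: inc R1 by 1 -> R1=(9,1,0) value=10
Op 12: merge R0<->R1 -> R0=(9,1,0) R1=(9,1,0)

Answer: 10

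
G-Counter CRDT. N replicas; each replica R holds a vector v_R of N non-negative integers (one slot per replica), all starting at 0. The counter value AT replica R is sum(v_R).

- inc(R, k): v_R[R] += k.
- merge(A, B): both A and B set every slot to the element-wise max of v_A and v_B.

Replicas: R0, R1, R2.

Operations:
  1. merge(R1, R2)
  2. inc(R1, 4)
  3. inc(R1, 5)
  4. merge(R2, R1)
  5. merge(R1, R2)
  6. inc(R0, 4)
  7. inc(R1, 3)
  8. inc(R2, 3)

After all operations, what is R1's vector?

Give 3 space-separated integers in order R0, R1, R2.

Answer: 0 12 0

Derivation:
Op 1: merge R1<->R2 -> R1=(0,0,0) R2=(0,0,0)
Op 2: inc R1 by 4 -> R1=(0,4,0) value=4
Op 3: inc R1 by 5 -> R1=(0,9,0) value=9
Op 4: merge R2<->R1 -> R2=(0,9,0) R1=(0,9,0)
Op 5: merge R1<->R2 -> R1=(0,9,0) R2=(0,9,0)
Op 6: inc R0 by 4 -> R0=(4,0,0) value=4
Op 7: inc R1 by 3 -> R1=(0,12,0) value=12
Op 8: inc R2 by 3 -> R2=(0,9,3) value=12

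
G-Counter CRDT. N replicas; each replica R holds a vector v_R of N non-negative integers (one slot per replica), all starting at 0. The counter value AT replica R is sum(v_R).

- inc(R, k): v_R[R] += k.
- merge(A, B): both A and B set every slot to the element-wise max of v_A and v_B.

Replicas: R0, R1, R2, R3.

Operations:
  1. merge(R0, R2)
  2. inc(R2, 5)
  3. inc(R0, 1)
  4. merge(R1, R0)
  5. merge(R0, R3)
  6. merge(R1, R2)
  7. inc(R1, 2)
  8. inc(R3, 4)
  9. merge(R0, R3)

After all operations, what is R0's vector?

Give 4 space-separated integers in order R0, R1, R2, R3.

Op 1: merge R0<->R2 -> R0=(0,0,0,0) R2=(0,0,0,0)
Op 2: inc R2 by 5 -> R2=(0,0,5,0) value=5
Op 3: inc R0 by 1 -> R0=(1,0,0,0) value=1
Op 4: merge R1<->R0 -> R1=(1,0,0,0) R0=(1,0,0,0)
Op 5: merge R0<->R3 -> R0=(1,0,0,0) R3=(1,0,0,0)
Op 6: merge R1<->R2 -> R1=(1,0,5,0) R2=(1,0,5,0)
Op 7: inc R1 by 2 -> R1=(1,2,5,0) value=8
Op 8: inc R3 by 4 -> R3=(1,0,0,4) value=5
Op 9: merge R0<->R3 -> R0=(1,0,0,4) R3=(1,0,0,4)

Answer: 1 0 0 4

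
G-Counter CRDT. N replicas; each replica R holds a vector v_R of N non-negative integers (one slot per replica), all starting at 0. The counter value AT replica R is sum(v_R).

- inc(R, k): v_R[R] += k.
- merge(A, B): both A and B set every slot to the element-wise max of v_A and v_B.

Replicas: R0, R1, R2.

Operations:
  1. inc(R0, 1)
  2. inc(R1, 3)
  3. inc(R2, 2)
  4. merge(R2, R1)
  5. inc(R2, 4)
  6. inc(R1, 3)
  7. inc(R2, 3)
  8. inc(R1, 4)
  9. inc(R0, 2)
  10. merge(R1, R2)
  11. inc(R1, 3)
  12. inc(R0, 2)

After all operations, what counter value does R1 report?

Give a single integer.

Answer: 22

Derivation:
Op 1: inc R0 by 1 -> R0=(1,0,0) value=1
Op 2: inc R1 by 3 -> R1=(0,3,0) value=3
Op 3: inc R2 by 2 -> R2=(0,0,2) value=2
Op 4: merge R2<->R1 -> R2=(0,3,2) R1=(0,3,2)
Op 5: inc R2 by 4 -> R2=(0,3,6) value=9
Op 6: inc R1 by 3 -> R1=(0,6,2) value=8
Op 7: inc R2 by 3 -> R2=(0,3,9) value=12
Op 8: inc R1 by 4 -> R1=(0,10,2) value=12
Op 9: inc R0 by 2 -> R0=(3,0,0) value=3
Op 10: merge R1<->R2 -> R1=(0,10,9) R2=(0,10,9)
Op 11: inc R1 by 3 -> R1=(0,13,9) value=22
Op 12: inc R0 by 2 -> R0=(5,0,0) value=5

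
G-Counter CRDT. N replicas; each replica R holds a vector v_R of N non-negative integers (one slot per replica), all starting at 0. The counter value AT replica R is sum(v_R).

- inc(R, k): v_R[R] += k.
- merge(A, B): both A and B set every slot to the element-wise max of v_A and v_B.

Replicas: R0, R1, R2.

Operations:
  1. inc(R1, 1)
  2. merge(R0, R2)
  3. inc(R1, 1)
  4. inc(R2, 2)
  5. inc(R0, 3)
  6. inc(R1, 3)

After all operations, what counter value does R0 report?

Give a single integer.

Op 1: inc R1 by 1 -> R1=(0,1,0) value=1
Op 2: merge R0<->R2 -> R0=(0,0,0) R2=(0,0,0)
Op 3: inc R1 by 1 -> R1=(0,2,0) value=2
Op 4: inc R2 by 2 -> R2=(0,0,2) value=2
Op 5: inc R0 by 3 -> R0=(3,0,0) value=3
Op 6: inc R1 by 3 -> R1=(0,5,0) value=5

Answer: 3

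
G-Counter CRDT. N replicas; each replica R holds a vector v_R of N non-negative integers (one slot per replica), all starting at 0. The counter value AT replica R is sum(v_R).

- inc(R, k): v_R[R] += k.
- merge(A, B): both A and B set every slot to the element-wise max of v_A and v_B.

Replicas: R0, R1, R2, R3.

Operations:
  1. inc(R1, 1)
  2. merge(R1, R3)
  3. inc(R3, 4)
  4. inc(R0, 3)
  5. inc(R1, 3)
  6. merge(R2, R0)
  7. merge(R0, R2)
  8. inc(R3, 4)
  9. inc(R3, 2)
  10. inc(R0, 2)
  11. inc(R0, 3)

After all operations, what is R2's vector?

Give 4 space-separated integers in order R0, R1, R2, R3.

Op 1: inc R1 by 1 -> R1=(0,1,0,0) value=1
Op 2: merge R1<->R3 -> R1=(0,1,0,0) R3=(0,1,0,0)
Op 3: inc R3 by 4 -> R3=(0,1,0,4) value=5
Op 4: inc R0 by 3 -> R0=(3,0,0,0) value=3
Op 5: inc R1 by 3 -> R1=(0,4,0,0) value=4
Op 6: merge R2<->R0 -> R2=(3,0,0,0) R0=(3,0,0,0)
Op 7: merge R0<->R2 -> R0=(3,0,0,0) R2=(3,0,0,0)
Op 8: inc R3 by 4 -> R3=(0,1,0,8) value=9
Op 9: inc R3 by 2 -> R3=(0,1,0,10) value=11
Op 10: inc R0 by 2 -> R0=(5,0,0,0) value=5
Op 11: inc R0 by 3 -> R0=(8,0,0,0) value=8

Answer: 3 0 0 0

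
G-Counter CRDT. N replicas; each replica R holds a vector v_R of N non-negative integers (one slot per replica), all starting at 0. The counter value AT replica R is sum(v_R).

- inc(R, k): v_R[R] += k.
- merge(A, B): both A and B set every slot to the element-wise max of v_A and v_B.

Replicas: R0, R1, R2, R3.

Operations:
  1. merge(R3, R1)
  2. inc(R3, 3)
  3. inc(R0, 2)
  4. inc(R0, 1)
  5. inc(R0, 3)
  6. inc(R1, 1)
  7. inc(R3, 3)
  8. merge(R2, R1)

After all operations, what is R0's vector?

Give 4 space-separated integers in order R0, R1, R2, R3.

Answer: 6 0 0 0

Derivation:
Op 1: merge R3<->R1 -> R3=(0,0,0,0) R1=(0,0,0,0)
Op 2: inc R3 by 3 -> R3=(0,0,0,3) value=3
Op 3: inc R0 by 2 -> R0=(2,0,0,0) value=2
Op 4: inc R0 by 1 -> R0=(3,0,0,0) value=3
Op 5: inc R0 by 3 -> R0=(6,0,0,0) value=6
Op 6: inc R1 by 1 -> R1=(0,1,0,0) value=1
Op 7: inc R3 by 3 -> R3=(0,0,0,6) value=6
Op 8: merge R2<->R1 -> R2=(0,1,0,0) R1=(0,1,0,0)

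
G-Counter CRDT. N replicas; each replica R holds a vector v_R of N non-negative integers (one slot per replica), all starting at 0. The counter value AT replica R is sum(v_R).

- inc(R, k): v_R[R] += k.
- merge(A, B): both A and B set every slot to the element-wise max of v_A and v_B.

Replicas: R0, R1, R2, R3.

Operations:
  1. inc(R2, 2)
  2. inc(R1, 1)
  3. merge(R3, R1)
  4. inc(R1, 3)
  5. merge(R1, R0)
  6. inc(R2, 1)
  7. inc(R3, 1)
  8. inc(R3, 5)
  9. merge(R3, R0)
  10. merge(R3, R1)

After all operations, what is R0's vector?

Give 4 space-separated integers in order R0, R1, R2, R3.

Op 1: inc R2 by 2 -> R2=(0,0,2,0) value=2
Op 2: inc R1 by 1 -> R1=(0,1,0,0) value=1
Op 3: merge R3<->R1 -> R3=(0,1,0,0) R1=(0,1,0,0)
Op 4: inc R1 by 3 -> R1=(0,4,0,0) value=4
Op 5: merge R1<->R0 -> R1=(0,4,0,0) R0=(0,4,0,0)
Op 6: inc R2 by 1 -> R2=(0,0,3,0) value=3
Op 7: inc R3 by 1 -> R3=(0,1,0,1) value=2
Op 8: inc R3 by 5 -> R3=(0,1,0,6) value=7
Op 9: merge R3<->R0 -> R3=(0,4,0,6) R0=(0,4,0,6)
Op 10: merge R3<->R1 -> R3=(0,4,0,6) R1=(0,4,0,6)

Answer: 0 4 0 6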